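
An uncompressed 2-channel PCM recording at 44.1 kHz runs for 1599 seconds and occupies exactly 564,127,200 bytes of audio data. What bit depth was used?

Bytes per sample = 564,127,200 / (44,100 × 1,599 × 2) = 564,127,200 / 141,031,800 = 4.
Bit depth = 4 × 8 = 32 bits.

32 bits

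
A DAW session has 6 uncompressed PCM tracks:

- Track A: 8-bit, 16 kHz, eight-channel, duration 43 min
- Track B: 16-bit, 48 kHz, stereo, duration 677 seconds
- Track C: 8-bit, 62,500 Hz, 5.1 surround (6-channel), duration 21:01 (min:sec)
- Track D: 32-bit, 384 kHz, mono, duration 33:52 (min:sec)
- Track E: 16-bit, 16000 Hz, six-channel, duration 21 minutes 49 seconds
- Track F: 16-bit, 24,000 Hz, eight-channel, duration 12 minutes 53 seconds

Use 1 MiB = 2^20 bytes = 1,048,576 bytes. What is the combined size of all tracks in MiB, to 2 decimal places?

Track A: 43 min = 2,580 s; 16,000 × 2,580 × 1 × 8 = 330,240,000 bytes.
Track B: 48,000 × 677 × 2 × 2 = 129,984,000 bytes.
Track C: 21:01 (min:sec) = 1,261 s; 62,500 × 1,261 × 1 × 6 = 472,875,000 bytes.
Track D: 33:52 (min:sec) = 2,032 s; 384,000 × 2,032 × 4 × 1 = 3,121,152,000 bytes.
Track E: 21 minutes 49 seconds = 1,309 s; 16,000 × 1,309 × 2 × 6 = 251,328,000 bytes.
Track F: 12 minutes 53 seconds = 773 s; 24,000 × 773 × 2 × 8 = 296,832,000 bytes.
Total = 4,602,411,000 bytes = 4389.20 MiB.

4389.20 MiB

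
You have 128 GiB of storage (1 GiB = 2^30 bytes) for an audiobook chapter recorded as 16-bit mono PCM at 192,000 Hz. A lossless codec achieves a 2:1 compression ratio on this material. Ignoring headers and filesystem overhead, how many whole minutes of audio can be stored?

11,930 minutes

Uncompressed byte rate = 192,000 × 2 × 1 = 384,000 bytes/s.
After 2:1 compression, effective rate ≈ 192000 bytes/s.
Capacity = 128 × 1,073,741,824 = 137,438,953,472 bytes.
137,438,953,472 / effective rate ≈ 715827.88 s → 11,930 minutes.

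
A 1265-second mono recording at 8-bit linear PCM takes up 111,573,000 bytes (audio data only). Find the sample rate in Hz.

88,200 Hz

Bytes = sample_rate × seconds × bytes_per_sample × channels.
sample_rate = 111,573,000 / (1,265 × 1 × 1) = 111,573,000 / 1,265 = 88,200 Hz.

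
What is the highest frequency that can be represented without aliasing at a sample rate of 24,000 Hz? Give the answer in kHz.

12 kHz

Nyquist frequency = sample rate / 2 = 24,000 / 2 = 12 kHz.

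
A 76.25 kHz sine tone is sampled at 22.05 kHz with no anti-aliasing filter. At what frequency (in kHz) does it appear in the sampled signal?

Nyquist = 22,050/2 = 11,025 Hz; 76,250 Hz exceeds it.
Alias = |76,250 − 3×22,050| = |76,250 − 66,150| = 10,100 Hz = 10.1 kHz.

10.1 kHz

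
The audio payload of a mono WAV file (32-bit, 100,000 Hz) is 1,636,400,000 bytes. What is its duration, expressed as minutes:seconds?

Byte rate = 100,000 × 4 × 1 = 400,000 bytes/s.
Duration = 1,636,400,000 / 400,000 = 4,091 s.
4,091 s = 68:11.

68:11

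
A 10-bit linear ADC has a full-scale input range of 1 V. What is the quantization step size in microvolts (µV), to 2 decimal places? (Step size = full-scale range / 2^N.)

1 V / 2^10 = 1 / 1,024 V = 976.56 µV.

976.56 µV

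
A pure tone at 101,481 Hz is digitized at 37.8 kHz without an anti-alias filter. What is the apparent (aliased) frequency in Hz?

Nyquist = 37,800/2 = 18,900 Hz; 101,481 Hz exceeds it.
Alias = |101,481 − 3×37,800| = |101,481 − 113,400| = 11,919 Hz.

11,919 Hz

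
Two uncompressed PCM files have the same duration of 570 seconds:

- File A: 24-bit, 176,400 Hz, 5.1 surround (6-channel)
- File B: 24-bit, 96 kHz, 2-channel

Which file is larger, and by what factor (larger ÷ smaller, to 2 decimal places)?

File A, by a factor of 5.51

File A: 176,400 × 3 × 6 = 3,175,200 bytes/s.
File B: 96,000 × 3 × 2 = 576,000 bytes/s.
File A is larger; ratio = 1,809,864,000 / 328,320,000 = 5.51.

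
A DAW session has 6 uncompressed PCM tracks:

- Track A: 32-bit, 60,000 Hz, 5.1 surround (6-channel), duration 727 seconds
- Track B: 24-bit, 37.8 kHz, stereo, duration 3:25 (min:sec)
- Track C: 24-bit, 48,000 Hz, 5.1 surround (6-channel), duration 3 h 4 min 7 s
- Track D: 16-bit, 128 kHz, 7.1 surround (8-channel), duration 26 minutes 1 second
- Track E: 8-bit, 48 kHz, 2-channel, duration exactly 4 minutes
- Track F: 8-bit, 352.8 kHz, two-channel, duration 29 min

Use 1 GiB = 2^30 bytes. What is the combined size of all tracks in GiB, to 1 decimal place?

Track A: 60,000 × 727 × 4 × 6 = 1,046,880,000 bytes.
Track B: 3:25 (min:sec) = 205 s; 37,800 × 205 × 3 × 2 = 46,494,000 bytes.
Track C: 3 h 4 min 7 s = 11,047 s; 48,000 × 11,047 × 3 × 6 = 9,544,608,000 bytes.
Track D: 26 minutes 1 second = 1,561 s; 128,000 × 1,561 × 2 × 8 = 3,196,928,000 bytes.
Track E: exactly 4 minutes = 240 s; 48,000 × 240 × 1 × 2 = 23,040,000 bytes.
Track F: 29 min = 1,740 s; 352,800 × 1,740 × 1 × 2 = 1,227,744,000 bytes.
Total = 15,085,694,000 bytes = 14.0 GiB.

14.0 GiB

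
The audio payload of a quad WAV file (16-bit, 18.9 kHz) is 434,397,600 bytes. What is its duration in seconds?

Byte rate = 18,900 × 2 × 4 = 151,200 bytes/s.
Duration = 434,397,600 / 151,200 = 2,873 s.

2,873 seconds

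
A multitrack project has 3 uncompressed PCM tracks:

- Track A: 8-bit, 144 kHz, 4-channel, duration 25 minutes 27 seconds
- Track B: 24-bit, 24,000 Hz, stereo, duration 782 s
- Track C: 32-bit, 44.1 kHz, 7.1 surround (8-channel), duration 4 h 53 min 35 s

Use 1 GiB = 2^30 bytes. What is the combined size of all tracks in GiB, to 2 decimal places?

Track A: 25 minutes 27 seconds = 1,527 s; 144,000 × 1,527 × 1 × 4 = 879,552,000 bytes.
Track B: 24,000 × 782 × 3 × 2 = 112,608,000 bytes.
Track C: 4 h 53 min 35 s = 17,615 s; 44,100 × 17,615 × 4 × 8 = 24,858,288,000 bytes.
Total = 25,850,448,000 bytes = 24.08 GiB.

24.08 GiB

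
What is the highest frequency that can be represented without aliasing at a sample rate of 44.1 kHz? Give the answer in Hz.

Nyquist frequency = sample rate / 2 = 44,100 / 2 = 22,050 Hz.

22,050 Hz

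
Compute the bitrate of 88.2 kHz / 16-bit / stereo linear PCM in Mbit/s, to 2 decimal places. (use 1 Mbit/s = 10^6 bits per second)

Bit rate = 88,200 × 16 × 2 = 2,822,400 bits/s.
= 2.82 Mbit/s.

2.82 Mbit/s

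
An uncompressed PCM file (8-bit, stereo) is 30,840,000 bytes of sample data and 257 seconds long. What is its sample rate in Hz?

60,000 Hz

Bytes = sample_rate × seconds × bytes_per_sample × channels.
sample_rate = 30,840,000 / (257 × 1 × 2) = 30,840,000 / 514 = 60,000 Hz.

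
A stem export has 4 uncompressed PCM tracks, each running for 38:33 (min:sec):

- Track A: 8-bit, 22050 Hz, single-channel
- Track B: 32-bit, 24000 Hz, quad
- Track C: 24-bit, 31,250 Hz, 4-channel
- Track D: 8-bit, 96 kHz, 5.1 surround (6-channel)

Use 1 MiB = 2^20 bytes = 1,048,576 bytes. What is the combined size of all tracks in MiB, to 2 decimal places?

2993.45 MiB

38:33 (min:sec) = 2,313 s.
Track A: 22,050 × 2,313 × 1 × 1 = 51,001,650 bytes.
Track B: 24,000 × 2,313 × 4 × 4 = 888,192,000 bytes.
Track C: 31,250 × 2,313 × 3 × 4 = 867,375,000 bytes.
Track D: 96,000 × 2,313 × 1 × 6 = 1,332,288,000 bytes.
Total = 3,138,856,650 bytes = 2993.45 MiB.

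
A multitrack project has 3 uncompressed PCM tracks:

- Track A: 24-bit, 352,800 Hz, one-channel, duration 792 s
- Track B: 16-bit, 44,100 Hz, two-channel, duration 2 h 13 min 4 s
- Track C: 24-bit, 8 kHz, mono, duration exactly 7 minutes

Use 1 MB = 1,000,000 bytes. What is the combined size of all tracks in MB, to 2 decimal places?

2256.71 MB

Track A: 352,800 × 792 × 3 × 1 = 838,252,800 bytes.
Track B: 2 h 13 min 4 s = 7,984 s; 44,100 × 7,984 × 2 × 2 = 1,408,377,600 bytes.
Track C: exactly 7 minutes = 420 s; 8,000 × 420 × 3 × 1 = 10,080,000 bytes.
Total = 2,256,710,400 bytes = 2256.71 MB.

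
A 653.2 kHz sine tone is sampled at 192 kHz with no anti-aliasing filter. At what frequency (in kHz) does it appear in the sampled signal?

77.2 kHz

Nyquist = 192,000/2 = 96,000 Hz; 653,200 Hz exceeds it.
Alias = |653,200 − 3×192,000| = |653,200 − 576,000| = 77,200 Hz = 77.2 kHz.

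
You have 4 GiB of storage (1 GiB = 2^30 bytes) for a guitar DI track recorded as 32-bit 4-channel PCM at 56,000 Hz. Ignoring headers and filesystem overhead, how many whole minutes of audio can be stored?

79 minutes

Uncompressed byte rate = 56,000 × 4 × 4 = 896,000 bytes/s.
Capacity = 4 × 1,073,741,824 = 4,294,967,296 bytes.
4,294,967,296 / 896,000 ≈ 4793.49 s → 79 minutes.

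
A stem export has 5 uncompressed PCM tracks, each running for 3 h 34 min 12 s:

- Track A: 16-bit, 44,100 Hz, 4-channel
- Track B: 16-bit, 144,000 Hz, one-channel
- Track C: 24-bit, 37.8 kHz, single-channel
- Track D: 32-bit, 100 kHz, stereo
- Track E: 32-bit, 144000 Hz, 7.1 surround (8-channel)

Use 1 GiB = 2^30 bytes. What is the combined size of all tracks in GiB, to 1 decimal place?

3 h 34 min 12 s = 12,852 s.
Track A: 44,100 × 12,852 × 2 × 4 = 4,534,185,600 bytes.
Track B: 144,000 × 12,852 × 2 × 1 = 3,701,376,000 bytes.
Track C: 37,800 × 12,852 × 3 × 1 = 1,457,416,800 bytes.
Track D: 100,000 × 12,852 × 4 × 2 = 10,281,600,000 bytes.
Track E: 144,000 × 12,852 × 4 × 8 = 59,222,016,000 bytes.
Total = 79,196,594,400 bytes = 73.8 GiB.

73.8 GiB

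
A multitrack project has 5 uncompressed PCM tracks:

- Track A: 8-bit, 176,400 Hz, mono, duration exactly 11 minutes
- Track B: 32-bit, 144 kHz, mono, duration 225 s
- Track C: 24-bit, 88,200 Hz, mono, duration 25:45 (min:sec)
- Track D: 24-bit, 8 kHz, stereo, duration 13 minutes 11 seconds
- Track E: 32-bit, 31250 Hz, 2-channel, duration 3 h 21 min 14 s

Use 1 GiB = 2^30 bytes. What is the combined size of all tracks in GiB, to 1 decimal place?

Track A: exactly 11 minutes = 660 s; 176,400 × 660 × 1 × 1 = 116,424,000 bytes.
Track B: 144,000 × 225 × 4 × 1 = 129,600,000 bytes.
Track C: 25:45 (min:sec) = 1,545 s; 88,200 × 1,545 × 3 × 1 = 408,807,000 bytes.
Track D: 13 minutes 11 seconds = 791 s; 8,000 × 791 × 3 × 2 = 37,968,000 bytes.
Track E: 3 h 21 min 14 s = 12,074 s; 31,250 × 12,074 × 4 × 2 = 3,018,500,000 bytes.
Total = 3,711,299,000 bytes = 3.5 GiB.

3.5 GiB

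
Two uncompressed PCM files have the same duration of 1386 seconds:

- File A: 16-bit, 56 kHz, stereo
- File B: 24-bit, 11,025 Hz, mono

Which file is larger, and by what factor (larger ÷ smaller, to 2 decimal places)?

File A: 56,000 × 2 × 2 = 224,000 bytes/s.
File B: 11,025 × 3 × 1 = 33,075 bytes/s.
File A is larger; ratio = 310,464,000 / 45,841,950 = 6.77.

File A, by a factor of 6.77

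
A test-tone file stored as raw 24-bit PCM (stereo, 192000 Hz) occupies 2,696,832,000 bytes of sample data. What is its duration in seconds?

Byte rate = 192,000 × 3 × 2 = 1,152,000 bytes/s.
Duration = 2,696,832,000 / 1,152,000 = 2,341 s.

2,341 seconds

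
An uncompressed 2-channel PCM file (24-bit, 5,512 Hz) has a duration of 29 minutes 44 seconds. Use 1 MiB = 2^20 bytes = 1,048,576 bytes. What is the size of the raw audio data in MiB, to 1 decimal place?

Duration = 29 minutes 44 seconds = 1,784 s.
Bytes = 5,512 samples/s × 1,784 s × 3 bytes/sample × 2 ch = 59,000,448 bytes.
59,000,448 / 1,048,576 = 56.3 MiB.

56.3 MiB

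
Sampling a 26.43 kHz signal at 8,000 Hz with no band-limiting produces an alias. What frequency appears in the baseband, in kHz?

Nyquist = 8,000/2 = 4,000 Hz; 26,430 Hz exceeds it.
Alias = |26,430 − 3×8,000| = |26,430 − 24,000| = 2,430 Hz = 2.43 kHz.

2.43 kHz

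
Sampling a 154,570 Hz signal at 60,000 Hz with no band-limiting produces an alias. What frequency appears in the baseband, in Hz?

Nyquist = 60,000/2 = 30,000 Hz; 154,570 Hz exceeds it.
Alias = |154,570 − 3×60,000| = |154,570 − 180,000| = 25,430 Hz.

25,430 Hz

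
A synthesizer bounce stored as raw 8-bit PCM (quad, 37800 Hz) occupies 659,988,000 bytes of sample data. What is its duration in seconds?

Byte rate = 37,800 × 1 × 4 = 151,200 bytes/s.
Duration = 659,988,000 / 151,200 = 4,365 s.

4,365 seconds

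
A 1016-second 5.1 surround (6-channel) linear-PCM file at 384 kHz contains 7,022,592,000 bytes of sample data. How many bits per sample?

Bytes per sample = 7,022,592,000 / (384,000 × 1,016 × 6) = 7,022,592,000 / 2,340,864,000 = 3.
Bit depth = 3 × 8 = 24 bits.

24 bits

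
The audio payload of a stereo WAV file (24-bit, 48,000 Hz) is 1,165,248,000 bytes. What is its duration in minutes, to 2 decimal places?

67.43 minutes

Byte rate = 48,000 × 3 × 2 = 288,000 bytes/s.
Duration = 1,165,248,000 / 288,000 = 4,046 s.
4,046 s / 60 = 67.43 minutes.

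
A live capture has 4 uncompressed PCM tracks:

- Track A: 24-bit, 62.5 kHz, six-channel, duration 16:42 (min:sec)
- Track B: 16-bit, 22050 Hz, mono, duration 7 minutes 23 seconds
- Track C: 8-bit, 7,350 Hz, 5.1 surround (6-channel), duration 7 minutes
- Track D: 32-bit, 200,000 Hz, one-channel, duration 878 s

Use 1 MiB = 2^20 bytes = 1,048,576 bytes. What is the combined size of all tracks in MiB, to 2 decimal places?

Track A: 16:42 (min:sec) = 1,002 s; 62,500 × 1,002 × 3 × 6 = 1,127,250,000 bytes.
Track B: 7 minutes 23 seconds = 443 s; 22,050 × 443 × 2 × 1 = 19,536,300 bytes.
Track C: 7 minutes = 420 s; 7,350 × 420 × 1 × 6 = 18,522,000 bytes.
Track D: 200,000 × 878 × 4 × 1 = 702,400,000 bytes.
Total = 1,867,708,300 bytes = 1781.19 MiB.

1781.19 MiB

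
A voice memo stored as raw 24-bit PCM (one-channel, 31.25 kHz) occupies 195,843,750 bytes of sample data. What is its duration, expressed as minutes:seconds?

Byte rate = 31,250 × 3 × 1 = 93,750 bytes/s.
Duration = 195,843,750 / 93,750 = 2,089 s.
2,089 s = 34:49.

34:49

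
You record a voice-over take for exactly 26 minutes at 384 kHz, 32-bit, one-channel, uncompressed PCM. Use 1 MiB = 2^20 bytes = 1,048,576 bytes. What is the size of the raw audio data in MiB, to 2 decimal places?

2285.16 MiB

Duration = exactly 26 minutes = 1,560 s.
Bytes = 384,000 samples/s × 1,560 s × 4 bytes/sample × 1 ch = 2,396,160,000 bytes.
2,396,160,000 / 1,048,576 = 2285.16 MiB.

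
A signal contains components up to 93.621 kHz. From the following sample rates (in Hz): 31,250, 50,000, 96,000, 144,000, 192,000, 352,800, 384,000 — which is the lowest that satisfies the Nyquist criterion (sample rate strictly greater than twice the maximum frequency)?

192,000 Hz

Need sample rate > 2 × 93,621 = 187,242 Hz.
Lowest listed rate above 187,242 Hz is 192,000 Hz.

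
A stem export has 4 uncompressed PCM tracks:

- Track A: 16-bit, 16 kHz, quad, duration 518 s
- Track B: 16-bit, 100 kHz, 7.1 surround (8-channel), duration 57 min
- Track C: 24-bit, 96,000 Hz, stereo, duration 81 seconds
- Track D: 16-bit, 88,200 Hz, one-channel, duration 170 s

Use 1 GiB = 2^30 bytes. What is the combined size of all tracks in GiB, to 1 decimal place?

Track A: 16,000 × 518 × 2 × 4 = 66,304,000 bytes.
Track B: 57 min = 3,420 s; 100,000 × 3,420 × 2 × 8 = 5,472,000,000 bytes.
Track C: 96,000 × 81 × 3 × 2 = 46,656,000 bytes.
Track D: 88,200 × 170 × 2 × 1 = 29,988,000 bytes.
Total = 5,614,948,000 bytes = 5.2 GiB.

5.2 GiB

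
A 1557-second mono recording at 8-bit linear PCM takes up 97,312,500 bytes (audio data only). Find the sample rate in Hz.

Bytes = sample_rate × seconds × bytes_per_sample × channels.
sample_rate = 97,312,500 / (1,557 × 1 × 1) = 97,312,500 / 1,557 = 62,500 Hz.

62,500 Hz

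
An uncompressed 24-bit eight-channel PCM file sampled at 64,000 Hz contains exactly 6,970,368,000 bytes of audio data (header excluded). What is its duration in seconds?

4,538 seconds

Byte rate = 64,000 × 3 × 8 = 1,536,000 bytes/s.
Duration = 6,970,368,000 / 1,536,000 = 4,538 s.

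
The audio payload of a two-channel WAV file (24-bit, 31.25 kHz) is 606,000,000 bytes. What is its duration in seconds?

3,232 seconds

Byte rate = 31,250 × 3 × 2 = 187,500 bytes/s.
Duration = 606,000,000 / 187,500 = 3,232 s.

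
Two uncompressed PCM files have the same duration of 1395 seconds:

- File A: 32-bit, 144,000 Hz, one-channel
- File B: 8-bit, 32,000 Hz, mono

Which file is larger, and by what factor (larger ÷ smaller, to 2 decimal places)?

File A, by a factor of 18.00

File A: 144,000 × 4 × 1 = 576,000 bytes/s.
File B: 32,000 × 1 × 1 = 32,000 bytes/s.
File A is larger; ratio = 803,520,000 / 44,640,000 = 18.00.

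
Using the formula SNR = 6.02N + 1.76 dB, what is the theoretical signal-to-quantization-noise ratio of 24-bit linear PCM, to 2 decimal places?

6.02 × 24 + 1.76 = 146.24 dB.

146.24 dB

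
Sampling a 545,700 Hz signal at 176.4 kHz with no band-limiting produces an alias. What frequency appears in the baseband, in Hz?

Nyquist = 176,400/2 = 88,200 Hz; 545,700 Hz exceeds it.
Alias = |545,700 − 3×176,400| = |545,700 − 529,200| = 16,500 Hz.

16,500 Hz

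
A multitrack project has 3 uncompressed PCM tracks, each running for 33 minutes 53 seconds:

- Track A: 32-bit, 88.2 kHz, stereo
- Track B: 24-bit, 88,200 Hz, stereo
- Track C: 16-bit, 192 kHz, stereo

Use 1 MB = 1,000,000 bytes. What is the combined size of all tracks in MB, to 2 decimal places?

33 minutes 53 seconds = 2,033 s.
Track A: 88,200 × 2,033 × 4 × 2 = 1,434,484,800 bytes.
Track B: 88,200 × 2,033 × 3 × 2 = 1,075,863,600 bytes.
Track C: 192,000 × 2,033 × 2 × 2 = 1,561,344,000 bytes.
Total = 4,071,692,400 bytes = 4071.69 MB.

4071.69 MB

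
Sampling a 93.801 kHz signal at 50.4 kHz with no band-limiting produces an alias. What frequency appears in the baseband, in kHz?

6.999 kHz

Nyquist = 50,400/2 = 25,200 Hz; 93,801 Hz exceeds it.
Alias = |93,801 − 2×50,400| = |93,801 − 100,800| = 6,999 Hz = 6.999 kHz.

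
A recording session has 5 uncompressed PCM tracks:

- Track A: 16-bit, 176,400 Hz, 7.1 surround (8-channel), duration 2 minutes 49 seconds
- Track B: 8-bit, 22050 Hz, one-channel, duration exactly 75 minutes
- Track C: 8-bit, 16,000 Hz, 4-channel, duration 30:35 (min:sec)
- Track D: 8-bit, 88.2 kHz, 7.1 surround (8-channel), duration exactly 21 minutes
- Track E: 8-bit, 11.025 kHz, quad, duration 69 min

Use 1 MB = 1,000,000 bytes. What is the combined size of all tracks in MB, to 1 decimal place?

1765.3 MB

Track A: 2 minutes 49 seconds = 169 s; 176,400 × 169 × 2 × 8 = 476,985,600 bytes.
Track B: exactly 75 minutes = 4,500 s; 22,050 × 4,500 × 1 × 1 = 99,225,000 bytes.
Track C: 30:35 (min:sec) = 1,835 s; 16,000 × 1,835 × 1 × 4 = 117,440,000 bytes.
Track D: exactly 21 minutes = 1,260 s; 88,200 × 1,260 × 1 × 8 = 889,056,000 bytes.
Track E: 69 min = 4,140 s; 11,025 × 4,140 × 1 × 4 = 182,574,000 bytes.
Total = 1,765,280,600 bytes = 1765.3 MB.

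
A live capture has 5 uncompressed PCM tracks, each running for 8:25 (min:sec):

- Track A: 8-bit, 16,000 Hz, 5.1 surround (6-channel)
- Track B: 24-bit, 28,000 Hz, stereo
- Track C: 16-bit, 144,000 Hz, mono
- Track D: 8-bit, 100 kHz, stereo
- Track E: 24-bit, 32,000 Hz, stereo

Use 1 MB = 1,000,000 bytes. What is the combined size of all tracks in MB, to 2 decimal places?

8:25 (min:sec) = 505 s.
Track A: 16,000 × 505 × 1 × 6 = 48,480,000 bytes.
Track B: 28,000 × 505 × 3 × 2 = 84,840,000 bytes.
Track C: 144,000 × 505 × 2 × 1 = 145,440,000 bytes.
Track D: 100,000 × 505 × 1 × 2 = 101,000,000 bytes.
Track E: 32,000 × 505 × 3 × 2 = 96,960,000 bytes.
Total = 476,720,000 bytes = 476.72 MB.

476.72 MB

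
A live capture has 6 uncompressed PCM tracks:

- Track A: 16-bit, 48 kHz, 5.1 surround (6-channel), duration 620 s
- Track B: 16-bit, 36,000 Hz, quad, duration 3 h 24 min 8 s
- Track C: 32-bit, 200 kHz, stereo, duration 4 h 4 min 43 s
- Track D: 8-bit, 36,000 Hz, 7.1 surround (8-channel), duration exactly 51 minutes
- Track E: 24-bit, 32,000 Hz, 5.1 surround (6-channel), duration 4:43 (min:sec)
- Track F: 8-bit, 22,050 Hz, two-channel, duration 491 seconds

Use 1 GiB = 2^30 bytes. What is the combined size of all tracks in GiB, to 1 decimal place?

Track A: 48,000 × 620 × 2 × 6 = 357,120,000 bytes.
Track B: 3 h 24 min 8 s = 12,248 s; 36,000 × 12,248 × 2 × 4 = 3,527,424,000 bytes.
Track C: 4 h 4 min 43 s = 14,683 s; 200,000 × 14,683 × 4 × 2 = 23,492,800,000 bytes.
Track D: exactly 51 minutes = 3,060 s; 36,000 × 3,060 × 1 × 8 = 881,280,000 bytes.
Track E: 4:43 (min:sec) = 283 s; 32,000 × 283 × 3 × 6 = 163,008,000 bytes.
Track F: 22,050 × 491 × 1 × 2 = 21,653,100 bytes.
Total = 28,443,285,100 bytes = 26.5 GiB.

26.5 GiB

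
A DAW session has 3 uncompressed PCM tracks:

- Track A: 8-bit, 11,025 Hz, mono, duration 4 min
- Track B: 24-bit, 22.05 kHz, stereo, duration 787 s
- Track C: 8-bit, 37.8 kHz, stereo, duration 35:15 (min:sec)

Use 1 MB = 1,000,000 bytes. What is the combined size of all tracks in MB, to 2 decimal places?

266.66 MB

Track A: 4 min = 240 s; 11,025 × 240 × 1 × 1 = 2,646,000 bytes.
Track B: 22,050 × 787 × 3 × 2 = 104,120,100 bytes.
Track C: 35:15 (min:sec) = 2,115 s; 37,800 × 2,115 × 1 × 2 = 159,894,000 bytes.
Total = 266,660,100 bytes = 266.66 MB.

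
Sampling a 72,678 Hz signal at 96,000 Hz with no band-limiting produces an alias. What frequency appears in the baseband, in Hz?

23,322 Hz

Nyquist = 96,000/2 = 48,000 Hz; 72,678 Hz exceeds it.
Alias = |72,678 − 1×96,000| = |72,678 − 96,000| = 23,322 Hz.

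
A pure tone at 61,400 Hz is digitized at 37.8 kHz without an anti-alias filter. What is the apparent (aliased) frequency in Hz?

Nyquist = 37,800/2 = 18,900 Hz; 61,400 Hz exceeds it.
Alias = |61,400 − 2×37,800| = |61,400 − 75,600| = 14,200 Hz.

14,200 Hz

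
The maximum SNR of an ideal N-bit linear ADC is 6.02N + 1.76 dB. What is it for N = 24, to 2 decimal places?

6.02 × 24 + 1.76 = 146.24 dB.

146.24 dB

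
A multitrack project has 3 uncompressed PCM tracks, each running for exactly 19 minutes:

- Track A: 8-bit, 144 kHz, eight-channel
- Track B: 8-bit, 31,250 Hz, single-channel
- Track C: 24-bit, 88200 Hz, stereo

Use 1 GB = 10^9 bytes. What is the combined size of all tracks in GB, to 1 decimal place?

2.0 GB

exactly 19 minutes = 1,140 s.
Track A: 144,000 × 1,140 × 1 × 8 = 1,313,280,000 bytes.
Track B: 31,250 × 1,140 × 1 × 1 = 35,625,000 bytes.
Track C: 88,200 × 1,140 × 3 × 2 = 603,288,000 bytes.
Total = 1,952,193,000 bytes = 2.0 GB.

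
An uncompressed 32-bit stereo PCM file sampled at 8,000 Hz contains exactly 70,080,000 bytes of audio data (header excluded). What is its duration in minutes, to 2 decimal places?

Byte rate = 8,000 × 4 × 2 = 64,000 bytes/s.
Duration = 70,080,000 / 64,000 = 1,095 s.
1,095 s / 60 = 18.25 minutes.

18.25 minutes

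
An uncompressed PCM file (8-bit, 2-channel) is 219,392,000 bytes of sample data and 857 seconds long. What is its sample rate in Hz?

Bytes = sample_rate × seconds × bytes_per_sample × channels.
sample_rate = 219,392,000 / (857 × 1 × 2) = 219,392,000 / 1,714 = 128,000 Hz.

128,000 Hz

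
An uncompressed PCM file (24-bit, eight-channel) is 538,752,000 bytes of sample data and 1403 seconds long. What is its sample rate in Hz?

16,000 Hz

Bytes = sample_rate × seconds × bytes_per_sample × channels.
sample_rate = 538,752,000 / (1,403 × 3 × 8) = 538,752,000 / 33,672 = 16,000 Hz.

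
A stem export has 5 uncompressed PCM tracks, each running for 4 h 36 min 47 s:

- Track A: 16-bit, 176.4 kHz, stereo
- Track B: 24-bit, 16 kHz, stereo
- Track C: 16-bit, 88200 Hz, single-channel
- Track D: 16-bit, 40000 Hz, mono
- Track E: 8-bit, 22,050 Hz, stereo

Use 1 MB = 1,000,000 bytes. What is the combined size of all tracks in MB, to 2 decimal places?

18302.57 MB

4 h 36 min 47 s = 16,607 s.
Track A: 176,400 × 16,607 × 2 × 2 = 11,717,899,200 bytes.
Track B: 16,000 × 16,607 × 3 × 2 = 1,594,272,000 bytes.
Track C: 88,200 × 16,607 × 2 × 1 = 2,929,474,800 bytes.
Track D: 40,000 × 16,607 × 2 × 1 = 1,328,560,000 bytes.
Track E: 22,050 × 16,607 × 1 × 2 = 732,368,700 bytes.
Total = 18,302,574,700 bytes = 18302.57 MB.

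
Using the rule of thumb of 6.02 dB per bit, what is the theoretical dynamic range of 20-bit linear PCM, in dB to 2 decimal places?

20 × 6.02 = 120.40 dB.

120.40 dB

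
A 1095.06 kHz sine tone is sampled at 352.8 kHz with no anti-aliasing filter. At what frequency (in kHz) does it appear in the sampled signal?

Nyquist = 352,800/2 = 176,400 Hz; 1,095,060 Hz exceeds it.
Alias = |1,095,060 − 3×352,800| = |1,095,060 − 1,058,400| = 36,660 Hz = 36.66 kHz.

36.66 kHz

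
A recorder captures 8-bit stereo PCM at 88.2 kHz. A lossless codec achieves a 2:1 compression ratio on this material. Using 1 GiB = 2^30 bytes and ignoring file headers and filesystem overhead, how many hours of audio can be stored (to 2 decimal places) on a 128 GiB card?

432.85 hours

Uncompressed byte rate = 88,200 × 1 × 2 = 176,400 bytes/s.
After 2:1 compression, effective rate ≈ 88200 bytes/s.
Capacity = 128 × 1,073,741,824 = 137,438,953,472 bytes.
137,438,953,472 / effective rate ≈ 1558264.78 s → 432.85 hours.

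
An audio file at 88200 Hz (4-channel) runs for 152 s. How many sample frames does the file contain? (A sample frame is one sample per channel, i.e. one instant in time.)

13,406,400 sample frames

88,200 samples/s × 152 s = 13,406,400 frames.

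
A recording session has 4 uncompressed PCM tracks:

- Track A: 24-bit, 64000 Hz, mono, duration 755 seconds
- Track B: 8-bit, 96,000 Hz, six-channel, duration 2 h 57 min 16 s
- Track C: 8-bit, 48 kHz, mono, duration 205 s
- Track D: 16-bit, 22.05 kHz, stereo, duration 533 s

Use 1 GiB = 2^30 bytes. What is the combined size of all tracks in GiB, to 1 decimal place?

5.9 GiB

Track A: 64,000 × 755 × 3 × 1 = 144,960,000 bytes.
Track B: 2 h 57 min 16 s = 10,636 s; 96,000 × 10,636 × 1 × 6 = 6,126,336,000 bytes.
Track C: 48,000 × 205 × 1 × 1 = 9,840,000 bytes.
Track D: 22,050 × 533 × 2 × 2 = 47,010,600 bytes.
Total = 6,328,146,600 bytes = 5.9 GiB.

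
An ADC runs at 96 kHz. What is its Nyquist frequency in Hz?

48,000 Hz

Nyquist frequency = sample rate / 2 = 96,000 / 2 = 48,000 Hz.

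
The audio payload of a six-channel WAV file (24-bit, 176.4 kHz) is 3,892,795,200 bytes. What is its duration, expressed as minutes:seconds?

20:26

Byte rate = 176,400 × 3 × 6 = 3,175,200 bytes/s.
Duration = 3,892,795,200 / 3,175,200 = 1,226 s.
1,226 s = 20:26.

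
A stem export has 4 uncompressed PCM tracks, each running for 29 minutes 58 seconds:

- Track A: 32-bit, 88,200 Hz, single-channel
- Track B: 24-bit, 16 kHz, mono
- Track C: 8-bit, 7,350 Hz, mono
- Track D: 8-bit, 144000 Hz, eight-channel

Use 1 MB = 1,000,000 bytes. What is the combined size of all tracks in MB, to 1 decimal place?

2805.1 MB

29 minutes 58 seconds = 1,798 s.
Track A: 88,200 × 1,798 × 4 × 1 = 634,334,400 bytes.
Track B: 16,000 × 1,798 × 3 × 1 = 86,304,000 bytes.
Track C: 7,350 × 1,798 × 1 × 1 = 13,215,300 bytes.
Track D: 144,000 × 1,798 × 1 × 8 = 2,071,296,000 bytes.
Total = 2,805,149,700 bytes = 2805.1 MB.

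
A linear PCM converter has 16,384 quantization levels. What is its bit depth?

log2(16,384) = 14.

14 bits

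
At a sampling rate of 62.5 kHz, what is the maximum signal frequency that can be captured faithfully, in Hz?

Nyquist frequency = sample rate / 2 = 62,500 / 2 = 31,250 Hz.

31,250 Hz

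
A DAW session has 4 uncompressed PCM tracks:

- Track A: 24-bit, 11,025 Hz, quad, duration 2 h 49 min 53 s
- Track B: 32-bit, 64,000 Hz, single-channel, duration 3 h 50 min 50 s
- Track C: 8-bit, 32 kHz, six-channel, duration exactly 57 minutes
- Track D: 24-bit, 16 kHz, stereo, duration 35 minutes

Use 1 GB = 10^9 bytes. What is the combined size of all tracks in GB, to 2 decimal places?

5.75 GB

Track A: 2 h 49 min 53 s = 10,193 s; 11,025 × 10,193 × 3 × 4 = 1,348,533,900 bytes.
Track B: 3 h 50 min 50 s = 13,850 s; 64,000 × 13,850 × 4 × 1 = 3,545,600,000 bytes.
Track C: exactly 57 minutes = 3,420 s; 32,000 × 3,420 × 1 × 6 = 656,640,000 bytes.
Track D: 35 minutes = 2,100 s; 16,000 × 2,100 × 3 × 2 = 201,600,000 bytes.
Total = 5,752,373,900 bytes = 5.75 GB.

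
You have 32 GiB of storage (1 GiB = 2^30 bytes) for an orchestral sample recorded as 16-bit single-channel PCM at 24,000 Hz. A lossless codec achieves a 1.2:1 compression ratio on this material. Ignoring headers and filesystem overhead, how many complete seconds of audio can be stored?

Uncompressed byte rate = 24,000 × 2 × 1 = 48,000 bytes/s.
After 1.2:1 compression, effective rate ≈ 40000 bytes/s.
Capacity = 32 × 1,073,741,824 = 34,359,738,368 bytes.
34,359,738,368 / effective rate ≈ 858993.46 s → 858,993 seconds.

858,993 seconds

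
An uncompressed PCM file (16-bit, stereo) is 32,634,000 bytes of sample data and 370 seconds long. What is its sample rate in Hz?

Bytes = sample_rate × seconds × bytes_per_sample × channels.
sample_rate = 32,634,000 / (370 × 2 × 2) = 32,634,000 / 1,480 = 22,050 Hz.

22,050 Hz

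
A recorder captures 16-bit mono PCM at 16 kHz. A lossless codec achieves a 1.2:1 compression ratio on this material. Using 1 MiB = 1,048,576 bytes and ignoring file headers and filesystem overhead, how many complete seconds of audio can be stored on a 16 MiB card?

629 seconds

Uncompressed byte rate = 16,000 × 2 × 1 = 32,000 bytes/s.
After 1.2:1 compression, effective rate ≈ 26666.67 bytes/s.
Capacity = 16 × 1,048,576 = 16,777,216 bytes.
16,777,216 / effective rate ≈ 629.15 s → 629 seconds.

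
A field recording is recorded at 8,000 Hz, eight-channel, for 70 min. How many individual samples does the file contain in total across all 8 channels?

70 min = 4,200 s.
8,000 × 4,200 s × 8 ch = 268,800,000 samples.

268,800,000 samples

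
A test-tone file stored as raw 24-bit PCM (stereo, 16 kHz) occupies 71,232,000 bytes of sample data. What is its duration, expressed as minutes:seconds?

12:22

Byte rate = 16,000 × 3 × 2 = 96,000 bytes/s.
Duration = 71,232,000 / 96,000 = 742 s.
742 s = 12:22.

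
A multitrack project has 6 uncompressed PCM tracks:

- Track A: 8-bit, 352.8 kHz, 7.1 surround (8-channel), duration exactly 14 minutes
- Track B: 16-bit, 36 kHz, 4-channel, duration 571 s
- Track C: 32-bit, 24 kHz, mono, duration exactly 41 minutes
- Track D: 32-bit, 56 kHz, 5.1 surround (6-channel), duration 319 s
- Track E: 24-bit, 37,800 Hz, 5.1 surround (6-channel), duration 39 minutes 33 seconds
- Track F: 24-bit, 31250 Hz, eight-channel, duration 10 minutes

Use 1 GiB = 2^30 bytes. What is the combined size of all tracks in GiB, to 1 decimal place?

Track A: exactly 14 minutes = 840 s; 352,800 × 840 × 1 × 8 = 2,370,816,000 bytes.
Track B: 36,000 × 571 × 2 × 4 = 164,448,000 bytes.
Track C: exactly 41 minutes = 2,460 s; 24,000 × 2,460 × 4 × 1 = 236,160,000 bytes.
Track D: 56,000 × 319 × 4 × 6 = 428,736,000 bytes.
Track E: 39 minutes 33 seconds = 2,373 s; 37,800 × 2,373 × 3 × 6 = 1,614,589,200 bytes.
Track F: 10 minutes = 600 s; 31,250 × 600 × 3 × 8 = 450,000,000 bytes.
Total = 5,264,749,200 bytes = 4.9 GiB.

4.9 GiB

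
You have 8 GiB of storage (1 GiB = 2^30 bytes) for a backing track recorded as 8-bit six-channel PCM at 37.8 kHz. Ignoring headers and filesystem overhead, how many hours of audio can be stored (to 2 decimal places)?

10.52 hours

Uncompressed byte rate = 37,800 × 1 × 6 = 226,800 bytes/s.
Capacity = 8 × 1,073,741,824 = 8,589,934,592 bytes.
8,589,934,592 / 226,800 ≈ 37874.49 s → 10.52 hours.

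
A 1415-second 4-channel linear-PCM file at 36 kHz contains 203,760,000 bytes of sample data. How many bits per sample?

8 bits

Bytes per sample = 203,760,000 / (36,000 × 1,415 × 4) = 203,760,000 / 203,760,000 = 1.
Bit depth = 1 × 8 = 8 bits.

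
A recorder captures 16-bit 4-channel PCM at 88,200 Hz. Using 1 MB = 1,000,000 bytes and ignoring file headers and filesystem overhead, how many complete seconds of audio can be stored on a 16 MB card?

Uncompressed byte rate = 88,200 × 2 × 4 = 705,600 bytes/s.
Capacity = 16 × 1,000,000 = 16,000,000 bytes.
16,000,000 / 705,600 ≈ 22.68 s → 22 seconds.

22 seconds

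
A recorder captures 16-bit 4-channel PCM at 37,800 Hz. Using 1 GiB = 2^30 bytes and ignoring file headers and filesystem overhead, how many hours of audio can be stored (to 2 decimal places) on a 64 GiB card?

63.12 hours

Uncompressed byte rate = 37,800 × 2 × 4 = 302,400 bytes/s.
Capacity = 64 × 1,073,741,824 = 68,719,476,736 bytes.
68,719,476,736 / 302,400 ≈ 227246.95 s → 63.12 hours.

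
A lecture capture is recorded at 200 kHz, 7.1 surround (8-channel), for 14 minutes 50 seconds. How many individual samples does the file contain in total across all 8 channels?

1,424,000,000 samples

14 minutes 50 seconds = 890 s.
200,000 × 890 s × 8 ch = 1,424,000,000 samples.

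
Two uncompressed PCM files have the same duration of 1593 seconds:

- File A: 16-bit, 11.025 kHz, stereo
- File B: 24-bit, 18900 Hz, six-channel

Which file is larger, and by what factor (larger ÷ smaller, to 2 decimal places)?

File A: 11,025 × 2 × 2 = 44,100 bytes/s.
File B: 18,900 × 3 × 6 = 340,200 bytes/s.
File B is larger; ratio = 541,938,600 / 70,251,300 = 7.71.

File B, by a factor of 7.71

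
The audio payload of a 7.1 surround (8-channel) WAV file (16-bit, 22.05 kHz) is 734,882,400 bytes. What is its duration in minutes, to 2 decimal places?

34.72 minutes

Byte rate = 22,050 × 2 × 8 = 352,800 bytes/s.
Duration = 734,882,400 / 352,800 = 2,083 s.
2,083 s / 60 = 34.72 minutes.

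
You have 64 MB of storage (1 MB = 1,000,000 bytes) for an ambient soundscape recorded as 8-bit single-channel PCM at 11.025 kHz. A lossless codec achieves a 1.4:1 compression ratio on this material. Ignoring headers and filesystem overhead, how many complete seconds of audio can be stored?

Uncompressed byte rate = 11,025 × 1 × 1 = 11,025 bytes/s.
After 1.4:1 compression, effective rate ≈ 7875 bytes/s.
Capacity = 64 × 1,000,000 = 64,000,000 bytes.
64,000,000 / effective rate ≈ 8126.98 s → 8,126 seconds.

8,126 seconds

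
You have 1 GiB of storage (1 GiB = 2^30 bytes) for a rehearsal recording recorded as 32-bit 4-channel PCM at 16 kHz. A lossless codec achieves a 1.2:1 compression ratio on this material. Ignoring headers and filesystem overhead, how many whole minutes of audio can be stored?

83 minutes

Uncompressed byte rate = 16,000 × 4 × 4 = 256,000 bytes/s.
After 1.2:1 compression, effective rate ≈ 213333.33 bytes/s.
Capacity = 1 × 1,073,741,824 = 1,073,741,824 bytes.
1,073,741,824 / effective rate ≈ 5033.16 s → 83 minutes.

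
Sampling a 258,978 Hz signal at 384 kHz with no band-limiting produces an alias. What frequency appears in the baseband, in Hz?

125,022 Hz

Nyquist = 384,000/2 = 192,000 Hz; 258,978 Hz exceeds it.
Alias = |258,978 − 1×384,000| = |258,978 − 384,000| = 125,022 Hz.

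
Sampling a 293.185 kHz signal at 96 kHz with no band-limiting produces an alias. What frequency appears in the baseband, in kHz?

Nyquist = 96,000/2 = 48,000 Hz; 293,185 Hz exceeds it.
Alias = |293,185 − 3×96,000| = |293,185 − 288,000| = 5,185 Hz = 5.185 kHz.

5.185 kHz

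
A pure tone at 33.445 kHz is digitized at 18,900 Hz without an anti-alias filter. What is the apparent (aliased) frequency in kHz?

Nyquist = 18,900/2 = 9,450 Hz; 33,445 Hz exceeds it.
Alias = |33,445 − 2×18,900| = |33,445 − 37,800| = 4,355 Hz = 4.355 kHz.

4.355 kHz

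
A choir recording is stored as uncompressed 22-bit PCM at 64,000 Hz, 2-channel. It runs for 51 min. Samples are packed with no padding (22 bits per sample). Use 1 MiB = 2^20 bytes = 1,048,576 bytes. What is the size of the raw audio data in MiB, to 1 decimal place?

Duration = 51 min = 3,060 s.
Bits = 64,000 × 3,060 × 22 × 2 = 8,616,960,000 bits = 1,077,120,000 bytes.
1,077,120,000 / 1,048,576 = 1027.2 MiB.

1027.2 MiB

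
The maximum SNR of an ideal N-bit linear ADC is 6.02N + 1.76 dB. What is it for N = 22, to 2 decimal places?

134.20 dB

6.02 × 22 + 1.76 = 134.20 dB.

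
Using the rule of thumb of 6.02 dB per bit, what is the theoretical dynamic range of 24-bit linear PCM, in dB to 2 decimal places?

24 × 6.02 = 144.48 dB.

144.48 dB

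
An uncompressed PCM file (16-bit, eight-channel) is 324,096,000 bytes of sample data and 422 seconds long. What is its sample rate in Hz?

Bytes = sample_rate × seconds × bytes_per_sample × channels.
sample_rate = 324,096,000 / (422 × 2 × 8) = 324,096,000 / 6,752 = 48,000 Hz.

48,000 Hz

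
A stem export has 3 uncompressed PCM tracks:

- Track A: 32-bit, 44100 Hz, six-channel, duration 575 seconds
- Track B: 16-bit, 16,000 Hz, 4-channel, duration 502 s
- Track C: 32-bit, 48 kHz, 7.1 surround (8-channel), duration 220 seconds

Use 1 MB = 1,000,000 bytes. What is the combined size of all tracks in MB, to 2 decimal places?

1010.76 MB

Track A: 44,100 × 575 × 4 × 6 = 608,580,000 bytes.
Track B: 16,000 × 502 × 2 × 4 = 64,256,000 bytes.
Track C: 48,000 × 220 × 4 × 8 = 337,920,000 bytes.
Total = 1,010,756,000 bytes = 1010.76 MB.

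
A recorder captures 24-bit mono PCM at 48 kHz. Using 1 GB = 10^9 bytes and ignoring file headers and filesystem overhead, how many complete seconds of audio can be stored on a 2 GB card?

13,888 seconds

Uncompressed byte rate = 48,000 × 3 × 1 = 144,000 bytes/s.
Capacity = 2 × 1,000,000,000 = 2,000,000,000 bytes.
2,000,000,000 / 144,000 ≈ 13888.89 s → 13,888 seconds.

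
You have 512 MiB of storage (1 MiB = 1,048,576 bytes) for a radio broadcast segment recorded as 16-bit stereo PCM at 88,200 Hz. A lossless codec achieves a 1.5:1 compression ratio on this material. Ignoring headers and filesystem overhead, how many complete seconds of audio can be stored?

Uncompressed byte rate = 88,200 × 2 × 2 = 352,800 bytes/s.
After 1.5:1 compression, effective rate ≈ 235200 bytes/s.
Capacity = 512 × 1,048,576 = 536,870,912 bytes.
536,870,912 / effective rate ≈ 2282.61 s → 2,282 seconds.

2,282 seconds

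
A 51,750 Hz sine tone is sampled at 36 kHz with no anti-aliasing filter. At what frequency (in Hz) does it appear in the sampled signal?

15,750 Hz

Nyquist = 36,000/2 = 18,000 Hz; 51,750 Hz exceeds it.
Alias = |51,750 − 1×36,000| = |51,750 − 36,000| = 15,750 Hz.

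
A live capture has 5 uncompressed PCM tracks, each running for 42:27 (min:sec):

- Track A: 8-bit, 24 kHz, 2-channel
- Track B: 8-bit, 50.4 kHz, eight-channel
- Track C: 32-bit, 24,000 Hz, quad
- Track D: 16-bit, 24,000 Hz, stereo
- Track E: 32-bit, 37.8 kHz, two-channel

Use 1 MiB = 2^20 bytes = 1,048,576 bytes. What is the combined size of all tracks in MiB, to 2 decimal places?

2996.42 MiB

42:27 (min:sec) = 2,547 s.
Track A: 24,000 × 2,547 × 1 × 2 = 122,256,000 bytes.
Track B: 50,400 × 2,547 × 1 × 8 = 1,026,950,400 bytes.
Track C: 24,000 × 2,547 × 4 × 4 = 978,048,000 bytes.
Track D: 24,000 × 2,547 × 2 × 2 = 244,512,000 bytes.
Track E: 37,800 × 2,547 × 4 × 2 = 770,212,800 bytes.
Total = 3,141,979,200 bytes = 2996.42 MiB.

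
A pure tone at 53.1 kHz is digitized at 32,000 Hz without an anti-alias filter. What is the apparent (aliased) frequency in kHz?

Nyquist = 32,000/2 = 16,000 Hz; 53,100 Hz exceeds it.
Alias = |53,100 − 2×32,000| = |53,100 − 64,000| = 10,900 Hz = 10.9 kHz.

10.9 kHz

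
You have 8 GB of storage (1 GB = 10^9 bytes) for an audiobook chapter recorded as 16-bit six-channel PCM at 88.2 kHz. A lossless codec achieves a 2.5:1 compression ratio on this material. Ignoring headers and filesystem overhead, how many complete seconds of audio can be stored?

18,896 seconds

Uncompressed byte rate = 88,200 × 2 × 6 = 1,058,400 bytes/s.
After 2.5:1 compression, effective rate ≈ 423360 bytes/s.
Capacity = 8 × 1,000,000,000 = 8,000,000,000 bytes.
8,000,000,000 / effective rate ≈ 18896.45 s → 18,896 seconds.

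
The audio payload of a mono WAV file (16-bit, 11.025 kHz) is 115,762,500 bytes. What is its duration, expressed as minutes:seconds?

87:30

Byte rate = 11,025 × 2 × 1 = 22,050 bytes/s.
Duration = 115,762,500 / 22,050 = 5,250 s.
5,250 s = 87:30.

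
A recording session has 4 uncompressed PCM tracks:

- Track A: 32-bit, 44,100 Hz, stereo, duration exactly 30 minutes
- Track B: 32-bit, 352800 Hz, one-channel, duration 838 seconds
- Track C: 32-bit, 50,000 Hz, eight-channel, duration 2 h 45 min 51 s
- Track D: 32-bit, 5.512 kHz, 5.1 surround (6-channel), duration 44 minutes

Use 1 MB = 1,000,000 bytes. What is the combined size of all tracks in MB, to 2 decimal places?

Track A: exactly 30 minutes = 1,800 s; 44,100 × 1,800 × 4 × 2 = 635,040,000 bytes.
Track B: 352,800 × 838 × 4 × 1 = 1,182,585,600 bytes.
Track C: 2 h 45 min 51 s = 9,951 s; 50,000 × 9,951 × 4 × 8 = 15,921,600,000 bytes.
Track D: 44 minutes = 2,640 s; 5,512 × 2,640 × 4 × 6 = 349,240,320 bytes.
Total = 18,088,465,920 bytes = 18088.47 MB.

18088.47 MB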